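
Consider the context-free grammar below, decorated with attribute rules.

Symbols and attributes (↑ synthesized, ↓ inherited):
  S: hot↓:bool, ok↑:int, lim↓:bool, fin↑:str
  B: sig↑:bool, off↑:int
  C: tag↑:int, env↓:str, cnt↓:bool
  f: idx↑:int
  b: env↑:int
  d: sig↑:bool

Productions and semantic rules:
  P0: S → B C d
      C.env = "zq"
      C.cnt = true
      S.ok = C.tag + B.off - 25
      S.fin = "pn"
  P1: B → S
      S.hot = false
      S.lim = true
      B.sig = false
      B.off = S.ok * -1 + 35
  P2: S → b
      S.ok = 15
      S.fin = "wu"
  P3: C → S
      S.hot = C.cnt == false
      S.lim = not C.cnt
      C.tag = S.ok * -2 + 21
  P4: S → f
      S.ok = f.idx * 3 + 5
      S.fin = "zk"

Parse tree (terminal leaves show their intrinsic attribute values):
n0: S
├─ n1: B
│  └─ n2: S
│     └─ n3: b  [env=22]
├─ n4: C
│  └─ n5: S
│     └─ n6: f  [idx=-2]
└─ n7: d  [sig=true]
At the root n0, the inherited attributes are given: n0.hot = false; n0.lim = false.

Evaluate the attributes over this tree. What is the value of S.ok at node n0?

18

1. n0.hot = false  [given at root]
2. n0.lim = false  [given at root]
3. n2.hot = false  [false]
4. n2.lim = true  [true]
5. n3.env = 22  [terminal]
6. n2.ok = 15  [15]
7. n2.fin = "wu"  ["wu"]
8. n1.sig = false  [false]
9. n1.off = 20  [S.ok * -1 + 35]
10. n4.env = "zq"  ["zq"]
11. n4.cnt = true  [true]
12. n5.hot = false  [C.cnt == false]
13. n5.lim = false  [not C.cnt]
14. n6.idx = -2  [terminal]
15. n5.ok = -1  [f.idx * 3 + 5]
16. n5.fin = "zk"  ["zk"]
17. n4.tag = 23  [S.ok * -2 + 21]
18. n7.sig = true  [terminal]
19. n0.ok = 18  [C.tag + B.off - 25]
20. n0.fin = "pn"  ["pn"]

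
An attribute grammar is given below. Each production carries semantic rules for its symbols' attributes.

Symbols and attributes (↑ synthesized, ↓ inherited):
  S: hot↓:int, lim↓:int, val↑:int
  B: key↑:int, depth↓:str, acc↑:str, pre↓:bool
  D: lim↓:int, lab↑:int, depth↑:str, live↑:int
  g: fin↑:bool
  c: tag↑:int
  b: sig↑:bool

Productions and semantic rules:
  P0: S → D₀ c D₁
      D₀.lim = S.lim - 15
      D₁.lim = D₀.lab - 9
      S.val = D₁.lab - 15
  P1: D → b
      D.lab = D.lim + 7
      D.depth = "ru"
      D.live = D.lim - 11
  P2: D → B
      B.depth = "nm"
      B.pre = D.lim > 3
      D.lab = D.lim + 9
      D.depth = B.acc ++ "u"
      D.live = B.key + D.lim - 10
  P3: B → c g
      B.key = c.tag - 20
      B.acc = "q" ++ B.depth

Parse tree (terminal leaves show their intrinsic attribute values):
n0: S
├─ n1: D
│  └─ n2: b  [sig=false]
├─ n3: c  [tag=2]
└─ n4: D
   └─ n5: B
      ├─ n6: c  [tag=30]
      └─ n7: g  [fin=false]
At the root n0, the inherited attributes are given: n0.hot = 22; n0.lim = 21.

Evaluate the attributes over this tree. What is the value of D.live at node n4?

4

1. n0.hot = 22  [given at root]
2. n0.lim = 21  [given at root]
3. n1.lim = 6  [S.lim - 15]
4. n2.sig = false  [terminal]
5. n1.lab = 13  [D.lim + 7]
6. n1.depth = "ru"  ["ru"]
7. n1.live = -5  [D.lim - 11]
8. n3.tag = 2  [terminal]
9. n4.lim = 4  [D₀.lab - 9]
10. n5.depth = "nm"  ["nm"]
11. n5.pre = true  [D.lim > 3]
12. n6.tag = 30  [terminal]
13. n7.fin = false  [terminal]
14. n5.key = 10  [c.tag - 20]
15. n5.acc = "qnm"  ["q" ++ B.depth]
16. n4.lab = 13  [D.lim + 9]
17. n4.depth = "qnmu"  [B.acc ++ "u"]
18. n4.live = 4  [B.key + D.lim - 10]
19. n0.val = -2  [D₁.lab - 15]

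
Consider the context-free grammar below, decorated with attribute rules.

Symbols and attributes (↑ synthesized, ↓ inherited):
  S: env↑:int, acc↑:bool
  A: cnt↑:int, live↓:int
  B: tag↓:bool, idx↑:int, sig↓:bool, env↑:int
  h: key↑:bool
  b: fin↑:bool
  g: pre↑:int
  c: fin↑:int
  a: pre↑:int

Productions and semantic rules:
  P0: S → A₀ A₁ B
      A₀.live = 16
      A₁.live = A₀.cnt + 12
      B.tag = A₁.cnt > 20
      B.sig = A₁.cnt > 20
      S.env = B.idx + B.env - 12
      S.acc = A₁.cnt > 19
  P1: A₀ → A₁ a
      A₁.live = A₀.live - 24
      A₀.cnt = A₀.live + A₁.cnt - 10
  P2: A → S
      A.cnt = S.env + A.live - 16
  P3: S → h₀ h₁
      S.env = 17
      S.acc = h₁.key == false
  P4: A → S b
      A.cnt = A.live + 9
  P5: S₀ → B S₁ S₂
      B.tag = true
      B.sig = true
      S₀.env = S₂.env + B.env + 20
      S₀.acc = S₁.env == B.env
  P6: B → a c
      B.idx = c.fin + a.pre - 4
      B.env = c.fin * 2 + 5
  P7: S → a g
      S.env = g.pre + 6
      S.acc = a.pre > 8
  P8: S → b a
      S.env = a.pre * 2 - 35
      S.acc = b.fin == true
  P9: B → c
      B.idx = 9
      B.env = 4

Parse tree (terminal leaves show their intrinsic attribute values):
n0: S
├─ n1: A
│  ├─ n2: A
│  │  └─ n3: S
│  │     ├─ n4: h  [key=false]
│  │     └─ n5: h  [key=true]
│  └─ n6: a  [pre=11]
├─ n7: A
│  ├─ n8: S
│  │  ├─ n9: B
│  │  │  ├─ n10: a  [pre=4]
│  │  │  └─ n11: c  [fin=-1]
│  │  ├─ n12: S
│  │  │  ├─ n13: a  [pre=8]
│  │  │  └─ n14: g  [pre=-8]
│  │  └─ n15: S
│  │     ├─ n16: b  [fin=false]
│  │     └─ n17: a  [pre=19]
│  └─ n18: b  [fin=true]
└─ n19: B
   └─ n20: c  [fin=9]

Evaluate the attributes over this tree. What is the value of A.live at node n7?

11

1. n1.live = 16  [16]
2. n2.live = -8  [A₀.live - 24]
3. n4.key = false  [terminal]
4. n5.key = true  [terminal]
5. n3.env = 17  [17]
6. n3.acc = false  [h₁.key == false]
7. n2.cnt = -7  [S.env + A.live - 16]
8. n6.pre = 11  [terminal]
9. n1.cnt = -1  [A₀.live + A₁.cnt - 10]
10. n7.live = 11  [A₀.cnt + 12]
11. n9.tag = true  [true]
12. n9.sig = true  [true]
13. n10.pre = 4  [terminal]
14. n11.fin = -1  [terminal]
15. n9.idx = -1  [c.fin + a.pre - 4]
16. n9.env = 3  [c.fin * 2 + 5]
17. n13.pre = 8  [terminal]
18. n14.pre = -8  [terminal]
19. n12.env = -2  [g.pre + 6]
20. n12.acc = false  [a.pre > 8]
21. n16.fin = false  [terminal]
22. n17.pre = 19  [terminal]
23. n15.env = 3  [a.pre * 2 - 35]
24. n15.acc = false  [b.fin == true]
25. n8.env = 26  [S₂.env + B.env + 20]
26. n8.acc = false  [S₁.env == B.env]
27. n18.fin = true  [terminal]
28. n7.cnt = 20  [A.live + 9]
29. n19.tag = false  [A₁.cnt > 20]
30. n19.sig = false  [A₁.cnt > 20]
31. n20.fin = 9  [terminal]
32. n19.idx = 9  [9]
33. n19.env = 4  [4]
34. n0.env = 1  [B.idx + B.env - 12]
35. n0.acc = true  [A₁.cnt > 19]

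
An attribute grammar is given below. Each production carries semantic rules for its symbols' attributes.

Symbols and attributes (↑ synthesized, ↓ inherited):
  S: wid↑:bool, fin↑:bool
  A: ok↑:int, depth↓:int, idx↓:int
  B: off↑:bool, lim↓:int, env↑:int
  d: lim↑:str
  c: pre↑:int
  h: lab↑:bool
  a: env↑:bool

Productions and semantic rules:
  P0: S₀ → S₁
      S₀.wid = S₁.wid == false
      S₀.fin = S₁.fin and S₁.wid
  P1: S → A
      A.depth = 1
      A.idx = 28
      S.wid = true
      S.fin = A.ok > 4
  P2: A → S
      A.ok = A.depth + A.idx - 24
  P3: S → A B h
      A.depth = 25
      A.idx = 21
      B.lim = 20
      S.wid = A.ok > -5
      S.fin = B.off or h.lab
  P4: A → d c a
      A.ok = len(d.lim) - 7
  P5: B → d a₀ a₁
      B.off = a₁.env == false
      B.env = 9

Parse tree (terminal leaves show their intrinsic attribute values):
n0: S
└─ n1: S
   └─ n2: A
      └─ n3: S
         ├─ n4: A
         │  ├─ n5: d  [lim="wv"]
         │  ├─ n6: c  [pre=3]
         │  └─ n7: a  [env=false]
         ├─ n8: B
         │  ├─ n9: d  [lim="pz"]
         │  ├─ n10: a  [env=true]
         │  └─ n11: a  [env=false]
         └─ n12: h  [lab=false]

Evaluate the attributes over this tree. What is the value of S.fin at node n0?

1. n2.depth = 1  [1]
2. n2.idx = 28  [28]
3. n4.depth = 25  [25]
4. n4.idx = 21  [21]
5. n5.lim = "wv"  [terminal]
6. n6.pre = 3  [terminal]
7. n7.env = false  [terminal]
8. n4.ok = -5  [len(d.lim) - 7]
9. n8.lim = 20  [20]
10. n9.lim = "pz"  [terminal]
11. n10.env = true  [terminal]
12. n11.env = false  [terminal]
13. n8.off = true  [a₁.env == false]
14. n8.env = 9  [9]
15. n12.lab = false  [terminal]
16. n3.wid = false  [A.ok > -5]
17. n3.fin = true  [B.off or h.lab]
18. n2.ok = 5  [A.depth + A.idx - 24]
19. n1.wid = true  [true]
20. n1.fin = true  [A.ok > 4]
21. n0.wid = false  [S₁.wid == false]
22. n0.fin = true  [S₁.fin and S₁.wid]

true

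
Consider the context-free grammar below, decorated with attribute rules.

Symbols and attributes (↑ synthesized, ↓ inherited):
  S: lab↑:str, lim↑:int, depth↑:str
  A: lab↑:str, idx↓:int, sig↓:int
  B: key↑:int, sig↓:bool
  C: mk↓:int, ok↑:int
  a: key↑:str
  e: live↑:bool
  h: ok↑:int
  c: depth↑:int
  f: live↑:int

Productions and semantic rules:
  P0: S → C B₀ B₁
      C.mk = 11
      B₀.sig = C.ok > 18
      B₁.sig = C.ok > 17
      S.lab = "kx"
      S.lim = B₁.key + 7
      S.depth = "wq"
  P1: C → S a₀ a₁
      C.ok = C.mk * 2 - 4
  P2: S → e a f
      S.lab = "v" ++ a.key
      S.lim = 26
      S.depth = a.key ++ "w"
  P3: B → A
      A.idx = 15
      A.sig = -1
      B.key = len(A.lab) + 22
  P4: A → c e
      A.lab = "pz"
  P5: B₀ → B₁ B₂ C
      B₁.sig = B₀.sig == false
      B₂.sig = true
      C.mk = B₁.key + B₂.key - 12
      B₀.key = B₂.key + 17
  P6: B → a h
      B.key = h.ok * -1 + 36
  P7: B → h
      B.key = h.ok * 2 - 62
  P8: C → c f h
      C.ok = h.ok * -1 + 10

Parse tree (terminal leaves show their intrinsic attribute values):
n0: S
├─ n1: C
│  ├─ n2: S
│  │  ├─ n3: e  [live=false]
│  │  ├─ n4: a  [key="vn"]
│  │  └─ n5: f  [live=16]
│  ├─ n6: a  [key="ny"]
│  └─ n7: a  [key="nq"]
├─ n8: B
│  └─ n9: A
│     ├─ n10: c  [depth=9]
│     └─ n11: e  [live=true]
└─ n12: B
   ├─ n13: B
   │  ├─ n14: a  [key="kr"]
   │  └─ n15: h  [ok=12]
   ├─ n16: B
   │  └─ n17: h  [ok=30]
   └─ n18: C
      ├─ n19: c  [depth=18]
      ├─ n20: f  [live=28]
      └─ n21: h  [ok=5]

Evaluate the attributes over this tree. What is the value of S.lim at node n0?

22

1. n1.mk = 11  [11]
2. n3.live = false  [terminal]
3. n4.key = "vn"  [terminal]
4. n5.live = 16  [terminal]
5. n2.lab = "vvn"  ["v" ++ a.key]
6. n2.lim = 26  [26]
7. n2.depth = "vnw"  [a.key ++ "w"]
8. n6.key = "ny"  [terminal]
9. n7.key = "nq"  [terminal]
10. n1.ok = 18  [C.mk * 2 - 4]
11. n8.sig = false  [C.ok > 18]
12. n9.idx = 15  [15]
13. n9.sig = -1  [-1]
14. n10.depth = 9  [terminal]
15. n11.live = true  [terminal]
16. n9.lab = "pz"  ["pz"]
17. n8.key = 24  [len(A.lab) + 22]
18. n12.sig = true  [C.ok > 17]
19. n13.sig = false  [B₀.sig == false]
20. n14.key = "kr"  [terminal]
21. n15.ok = 12  [terminal]
22. n13.key = 24  [h.ok * -1 + 36]
23. n16.sig = true  [true]
24. n17.ok = 30  [terminal]
25. n16.key = -2  [h.ok * 2 - 62]
26. n18.mk = 10  [B₁.key + B₂.key - 12]
27. n19.depth = 18  [terminal]
28. n20.live = 28  [terminal]
29. n21.ok = 5  [terminal]
30. n18.ok = 5  [h.ok * -1 + 10]
31. n12.key = 15  [B₂.key + 17]
32. n0.lab = "kx"  ["kx"]
33. n0.lim = 22  [B₁.key + 7]
34. n0.depth = "wq"  ["wq"]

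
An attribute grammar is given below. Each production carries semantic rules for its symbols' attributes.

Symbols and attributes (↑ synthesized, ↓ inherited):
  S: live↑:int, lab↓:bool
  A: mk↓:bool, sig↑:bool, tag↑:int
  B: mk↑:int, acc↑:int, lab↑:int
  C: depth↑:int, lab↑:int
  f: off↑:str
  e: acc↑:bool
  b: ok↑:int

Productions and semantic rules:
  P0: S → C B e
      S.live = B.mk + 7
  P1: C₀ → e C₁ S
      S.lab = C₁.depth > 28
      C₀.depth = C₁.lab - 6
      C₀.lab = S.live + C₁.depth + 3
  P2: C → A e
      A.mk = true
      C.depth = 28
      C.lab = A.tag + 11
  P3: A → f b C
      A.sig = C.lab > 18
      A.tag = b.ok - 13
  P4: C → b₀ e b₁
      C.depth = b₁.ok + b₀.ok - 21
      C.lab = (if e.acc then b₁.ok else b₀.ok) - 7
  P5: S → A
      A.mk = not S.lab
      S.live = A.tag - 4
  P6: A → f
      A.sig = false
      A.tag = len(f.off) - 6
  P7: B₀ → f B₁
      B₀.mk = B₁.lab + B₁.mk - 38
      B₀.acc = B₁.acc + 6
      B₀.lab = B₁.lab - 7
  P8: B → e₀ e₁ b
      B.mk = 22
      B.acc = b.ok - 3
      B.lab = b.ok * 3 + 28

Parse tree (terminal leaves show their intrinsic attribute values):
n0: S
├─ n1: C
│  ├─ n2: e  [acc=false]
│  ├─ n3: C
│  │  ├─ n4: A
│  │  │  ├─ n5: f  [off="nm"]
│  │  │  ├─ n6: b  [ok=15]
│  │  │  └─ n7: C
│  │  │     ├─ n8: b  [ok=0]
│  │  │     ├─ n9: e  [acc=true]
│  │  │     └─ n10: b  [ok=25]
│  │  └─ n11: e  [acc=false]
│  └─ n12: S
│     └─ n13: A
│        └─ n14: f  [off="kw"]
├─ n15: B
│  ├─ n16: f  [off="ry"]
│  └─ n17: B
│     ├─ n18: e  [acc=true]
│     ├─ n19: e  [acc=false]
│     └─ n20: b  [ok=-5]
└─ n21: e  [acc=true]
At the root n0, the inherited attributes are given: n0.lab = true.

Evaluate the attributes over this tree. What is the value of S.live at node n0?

1. n0.lab = true  [given at root]
2. n2.acc = false  [terminal]
3. n4.mk = true  [true]
4. n5.off = "nm"  [terminal]
5. n6.ok = 15  [terminal]
6. n8.ok = 0  [terminal]
7. n9.acc = true  [terminal]
8. n10.ok = 25  [terminal]
9. n7.depth = 4  [b₁.ok + b₀.ok - 21]
10. n7.lab = 18  [(if e.acc then b₁.ok else b₀.ok) - 7]
11. n4.sig = false  [C.lab > 18]
12. n4.tag = 2  [b.ok - 13]
13. n11.acc = false  [terminal]
14. n3.depth = 28  [28]
15. n3.lab = 13  [A.tag + 11]
16. n12.lab = false  [C₁.depth > 28]
17. n13.mk = true  [not S.lab]
18. n14.off = "kw"  [terminal]
19. n13.sig = false  [false]
20. n13.tag = -4  [len(f.off) - 6]
21. n12.live = -8  [A.tag - 4]
22. n1.depth = 7  [C₁.lab - 6]
23. n1.lab = 23  [S.live + C₁.depth + 3]
24. n16.off = "ry"  [terminal]
25. n18.acc = true  [terminal]
26. n19.acc = false  [terminal]
27. n20.ok = -5  [terminal]
28. n17.mk = 22  [22]
29. n17.acc = -8  [b.ok - 3]
30. n17.lab = 13  [b.ok * 3 + 28]
31. n15.mk = -3  [B₁.lab + B₁.mk - 38]
32. n15.acc = -2  [B₁.acc + 6]
33. n15.lab = 6  [B₁.lab - 7]
34. n21.acc = true  [terminal]
35. n0.live = 4  [B.mk + 7]

4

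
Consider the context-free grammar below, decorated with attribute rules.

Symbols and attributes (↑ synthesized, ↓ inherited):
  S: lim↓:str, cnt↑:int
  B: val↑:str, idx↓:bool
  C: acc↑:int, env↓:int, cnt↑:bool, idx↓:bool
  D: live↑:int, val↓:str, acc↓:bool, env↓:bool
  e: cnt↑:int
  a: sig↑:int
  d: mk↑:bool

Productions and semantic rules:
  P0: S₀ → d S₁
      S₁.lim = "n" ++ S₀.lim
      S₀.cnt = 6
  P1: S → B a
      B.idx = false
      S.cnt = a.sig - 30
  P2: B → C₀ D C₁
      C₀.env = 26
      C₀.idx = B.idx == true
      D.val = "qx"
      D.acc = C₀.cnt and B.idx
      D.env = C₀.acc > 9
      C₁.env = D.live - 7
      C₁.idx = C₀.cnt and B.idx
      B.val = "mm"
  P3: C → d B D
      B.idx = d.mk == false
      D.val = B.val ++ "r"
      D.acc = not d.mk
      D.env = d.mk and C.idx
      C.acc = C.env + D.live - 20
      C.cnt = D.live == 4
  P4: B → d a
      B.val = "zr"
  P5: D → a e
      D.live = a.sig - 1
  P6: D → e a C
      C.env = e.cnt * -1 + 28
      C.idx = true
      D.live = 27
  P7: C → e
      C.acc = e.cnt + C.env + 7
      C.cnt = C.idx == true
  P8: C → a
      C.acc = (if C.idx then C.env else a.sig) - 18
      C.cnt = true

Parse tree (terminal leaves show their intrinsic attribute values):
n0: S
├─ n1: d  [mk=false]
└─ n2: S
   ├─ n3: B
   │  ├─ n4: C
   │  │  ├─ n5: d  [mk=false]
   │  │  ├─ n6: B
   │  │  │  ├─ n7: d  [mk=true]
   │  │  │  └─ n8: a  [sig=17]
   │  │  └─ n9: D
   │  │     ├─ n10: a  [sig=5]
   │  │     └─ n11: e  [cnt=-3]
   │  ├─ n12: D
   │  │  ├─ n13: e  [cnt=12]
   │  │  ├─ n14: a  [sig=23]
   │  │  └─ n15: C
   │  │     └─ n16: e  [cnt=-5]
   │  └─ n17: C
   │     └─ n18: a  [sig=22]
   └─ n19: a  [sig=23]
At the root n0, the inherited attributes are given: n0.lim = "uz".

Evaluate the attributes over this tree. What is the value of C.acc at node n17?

4

1. n0.lim = "uz"  [given at root]
2. n1.mk = false  [terminal]
3. n2.lim = "nuz"  ["n" ++ S₀.lim]
4. n3.idx = false  [false]
5. n4.env = 26  [26]
6. n4.idx = false  [B.idx == true]
7. n5.mk = false  [terminal]
8. n6.idx = true  [d.mk == false]
9. n7.mk = true  [terminal]
10. n8.sig = 17  [terminal]
11. n6.val = "zr"  ["zr"]
12. n9.val = "zrr"  [B.val ++ "r"]
13. n9.acc = true  [not d.mk]
14. n9.env = false  [d.mk and C.idx]
15. n10.sig = 5  [terminal]
16. n11.cnt = -3  [terminal]
17. n9.live = 4  [a.sig - 1]
18. n4.acc = 10  [C.env + D.live - 20]
19. n4.cnt = true  [D.live == 4]
20. n12.val = "qx"  ["qx"]
21. n12.acc = false  [C₀.cnt and B.idx]
22. n12.env = true  [C₀.acc > 9]
23. n13.cnt = 12  [terminal]
24. n14.sig = 23  [terminal]
25. n15.env = 16  [e.cnt * -1 + 28]
26. n15.idx = true  [true]
27. n16.cnt = -5  [terminal]
28. n15.acc = 18  [e.cnt + C.env + 7]
29. n15.cnt = true  [C.idx == true]
30. n12.live = 27  [27]
31. n17.env = 20  [D.live - 7]
32. n17.idx = false  [C₀.cnt and B.idx]
33. n18.sig = 22  [terminal]
34. n17.acc = 4  [(if C.idx then C.env else a.sig) - 18]
35. n17.cnt = true  [true]
36. n3.val = "mm"  ["mm"]
37. n19.sig = 23  [terminal]
38. n2.cnt = -7  [a.sig - 30]
39. n0.cnt = 6  [6]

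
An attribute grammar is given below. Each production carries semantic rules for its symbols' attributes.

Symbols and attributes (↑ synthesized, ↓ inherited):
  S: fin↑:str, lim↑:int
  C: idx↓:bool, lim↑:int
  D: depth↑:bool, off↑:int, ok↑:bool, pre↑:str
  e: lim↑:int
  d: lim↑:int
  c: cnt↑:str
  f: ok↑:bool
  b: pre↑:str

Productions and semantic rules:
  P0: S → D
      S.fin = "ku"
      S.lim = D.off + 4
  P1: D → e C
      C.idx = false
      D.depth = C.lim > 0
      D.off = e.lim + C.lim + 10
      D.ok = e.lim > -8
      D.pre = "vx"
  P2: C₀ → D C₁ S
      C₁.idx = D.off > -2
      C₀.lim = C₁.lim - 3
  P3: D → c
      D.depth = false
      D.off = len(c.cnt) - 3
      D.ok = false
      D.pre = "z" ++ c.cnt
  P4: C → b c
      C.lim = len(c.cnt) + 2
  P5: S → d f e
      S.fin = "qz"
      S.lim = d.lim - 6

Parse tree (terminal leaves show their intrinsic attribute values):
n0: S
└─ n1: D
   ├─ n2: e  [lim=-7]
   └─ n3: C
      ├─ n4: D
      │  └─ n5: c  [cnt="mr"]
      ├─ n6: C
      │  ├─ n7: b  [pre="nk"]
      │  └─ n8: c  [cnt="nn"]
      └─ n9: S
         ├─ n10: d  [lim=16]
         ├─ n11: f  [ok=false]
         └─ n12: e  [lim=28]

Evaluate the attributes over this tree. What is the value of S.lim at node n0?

8

1. n2.lim = -7  [terminal]
2. n3.idx = false  [false]
3. n5.cnt = "mr"  [terminal]
4. n4.depth = false  [false]
5. n4.off = -1  [len(c.cnt) - 3]
6. n4.ok = false  [false]
7. n4.pre = "zmr"  ["z" ++ c.cnt]
8. n6.idx = true  [D.off > -2]
9. n7.pre = "nk"  [terminal]
10. n8.cnt = "nn"  [terminal]
11. n6.lim = 4  [len(c.cnt) + 2]
12. n10.lim = 16  [terminal]
13. n11.ok = false  [terminal]
14. n12.lim = 28  [terminal]
15. n9.fin = "qz"  ["qz"]
16. n9.lim = 10  [d.lim - 6]
17. n3.lim = 1  [C₁.lim - 3]
18. n1.depth = true  [C.lim > 0]
19. n1.off = 4  [e.lim + C.lim + 10]
20. n1.ok = true  [e.lim > -8]
21. n1.pre = "vx"  ["vx"]
22. n0.fin = "ku"  ["ku"]
23. n0.lim = 8  [D.off + 4]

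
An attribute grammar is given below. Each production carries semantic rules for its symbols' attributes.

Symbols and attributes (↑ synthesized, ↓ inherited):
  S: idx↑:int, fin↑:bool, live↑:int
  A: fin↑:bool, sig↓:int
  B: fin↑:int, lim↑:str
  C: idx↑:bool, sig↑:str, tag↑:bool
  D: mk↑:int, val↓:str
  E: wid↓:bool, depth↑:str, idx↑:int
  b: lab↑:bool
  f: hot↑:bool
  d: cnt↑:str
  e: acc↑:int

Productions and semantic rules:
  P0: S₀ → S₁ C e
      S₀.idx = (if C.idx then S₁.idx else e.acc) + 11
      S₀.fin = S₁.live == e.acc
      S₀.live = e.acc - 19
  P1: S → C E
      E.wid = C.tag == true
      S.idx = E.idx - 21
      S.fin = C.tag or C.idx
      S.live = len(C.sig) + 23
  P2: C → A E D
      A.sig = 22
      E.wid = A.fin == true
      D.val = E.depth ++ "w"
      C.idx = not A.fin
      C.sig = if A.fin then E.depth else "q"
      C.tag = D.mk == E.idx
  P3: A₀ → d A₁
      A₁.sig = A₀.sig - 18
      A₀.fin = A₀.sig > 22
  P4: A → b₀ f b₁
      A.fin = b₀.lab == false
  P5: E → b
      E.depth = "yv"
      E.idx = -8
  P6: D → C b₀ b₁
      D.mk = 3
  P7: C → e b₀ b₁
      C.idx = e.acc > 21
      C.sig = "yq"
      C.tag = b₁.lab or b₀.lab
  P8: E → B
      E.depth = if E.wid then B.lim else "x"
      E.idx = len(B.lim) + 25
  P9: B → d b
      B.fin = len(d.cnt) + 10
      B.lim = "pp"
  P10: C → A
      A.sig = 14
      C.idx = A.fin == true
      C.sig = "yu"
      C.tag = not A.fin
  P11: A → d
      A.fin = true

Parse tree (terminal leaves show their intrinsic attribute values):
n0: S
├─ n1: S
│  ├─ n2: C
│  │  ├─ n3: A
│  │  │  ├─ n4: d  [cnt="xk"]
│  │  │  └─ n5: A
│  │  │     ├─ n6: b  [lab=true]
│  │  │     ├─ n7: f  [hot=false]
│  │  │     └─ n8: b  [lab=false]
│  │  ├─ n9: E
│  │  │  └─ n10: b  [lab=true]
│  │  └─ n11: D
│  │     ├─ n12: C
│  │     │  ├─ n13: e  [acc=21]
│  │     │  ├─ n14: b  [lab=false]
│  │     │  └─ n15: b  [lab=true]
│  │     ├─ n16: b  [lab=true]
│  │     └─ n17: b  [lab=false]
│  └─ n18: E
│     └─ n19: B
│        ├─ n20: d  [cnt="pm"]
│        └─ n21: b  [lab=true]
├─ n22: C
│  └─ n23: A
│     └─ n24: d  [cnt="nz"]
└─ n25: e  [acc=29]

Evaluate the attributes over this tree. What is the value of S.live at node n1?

1. n3.sig = 22  [22]
2. n4.cnt = "xk"  [terminal]
3. n5.sig = 4  [A₀.sig - 18]
4. n6.lab = true  [terminal]
5. n7.hot = false  [terminal]
6. n8.lab = false  [terminal]
7. n5.fin = false  [b₀.lab == false]
8. n3.fin = false  [A₀.sig > 22]
9. n9.wid = false  [A.fin == true]
10. n10.lab = true  [terminal]
11. n9.depth = "yv"  ["yv"]
12. n9.idx = -8  [-8]
13. n11.val = "yvw"  [E.depth ++ "w"]
14. n13.acc = 21  [terminal]
15. n14.lab = false  [terminal]
16. n15.lab = true  [terminal]
17. n12.idx = false  [e.acc > 21]
18. n12.sig = "yq"  ["yq"]
19. n12.tag = true  [b₁.lab or b₀.lab]
20. n16.lab = true  [terminal]
21. n17.lab = false  [terminal]
22. n11.mk = 3  [3]
23. n2.idx = true  [not A.fin]
24. n2.sig = "q"  [if A.fin then E.depth else "q"]
25. n2.tag = false  [D.mk == E.idx]
26. n18.wid = false  [C.tag == true]
27. n20.cnt = "pm"  [terminal]
28. n21.lab = true  [terminal]
29. n19.fin = 12  [len(d.cnt) + 10]
30. n19.lim = "pp"  ["pp"]
31. n18.depth = "x"  [if E.wid then B.lim else "x"]
32. n18.idx = 27  [len(B.lim) + 25]
33. n1.idx = 6  [E.idx - 21]
34. n1.fin = true  [C.tag or C.idx]
35. n1.live = 24  [len(C.sig) + 23]
36. n23.sig = 14  [14]
37. n24.cnt = "nz"  [terminal]
38. n23.fin = true  [true]
39. n22.idx = true  [A.fin == true]
40. n22.sig = "yu"  ["yu"]
41. n22.tag = false  [not A.fin]
42. n25.acc = 29  [terminal]
43. n0.idx = 17  [(if C.idx then S₁.idx else e.acc) + 11]
44. n0.fin = false  [S₁.live == e.acc]
45. n0.live = 10  [e.acc - 19]

24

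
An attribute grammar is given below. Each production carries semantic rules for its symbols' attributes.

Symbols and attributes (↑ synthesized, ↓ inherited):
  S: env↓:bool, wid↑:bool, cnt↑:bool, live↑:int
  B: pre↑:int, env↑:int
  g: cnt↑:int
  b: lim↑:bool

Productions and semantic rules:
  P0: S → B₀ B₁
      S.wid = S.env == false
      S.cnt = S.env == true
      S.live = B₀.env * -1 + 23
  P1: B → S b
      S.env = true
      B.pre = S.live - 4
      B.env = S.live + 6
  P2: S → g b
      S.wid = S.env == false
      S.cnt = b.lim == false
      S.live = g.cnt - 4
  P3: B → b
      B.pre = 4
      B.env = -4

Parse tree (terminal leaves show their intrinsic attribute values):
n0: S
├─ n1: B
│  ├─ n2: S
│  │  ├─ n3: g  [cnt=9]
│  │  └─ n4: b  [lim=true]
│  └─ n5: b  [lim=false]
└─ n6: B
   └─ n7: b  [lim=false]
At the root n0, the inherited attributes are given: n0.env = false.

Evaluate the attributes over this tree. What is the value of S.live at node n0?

12

1. n0.env = false  [given at root]
2. n2.env = true  [true]
3. n3.cnt = 9  [terminal]
4. n4.lim = true  [terminal]
5. n2.wid = false  [S.env == false]
6. n2.cnt = false  [b.lim == false]
7. n2.live = 5  [g.cnt - 4]
8. n5.lim = false  [terminal]
9. n1.pre = 1  [S.live - 4]
10. n1.env = 11  [S.live + 6]
11. n7.lim = false  [terminal]
12. n6.pre = 4  [4]
13. n6.env = -4  [-4]
14. n0.wid = true  [S.env == false]
15. n0.cnt = false  [S.env == true]
16. n0.live = 12  [B₀.env * -1 + 23]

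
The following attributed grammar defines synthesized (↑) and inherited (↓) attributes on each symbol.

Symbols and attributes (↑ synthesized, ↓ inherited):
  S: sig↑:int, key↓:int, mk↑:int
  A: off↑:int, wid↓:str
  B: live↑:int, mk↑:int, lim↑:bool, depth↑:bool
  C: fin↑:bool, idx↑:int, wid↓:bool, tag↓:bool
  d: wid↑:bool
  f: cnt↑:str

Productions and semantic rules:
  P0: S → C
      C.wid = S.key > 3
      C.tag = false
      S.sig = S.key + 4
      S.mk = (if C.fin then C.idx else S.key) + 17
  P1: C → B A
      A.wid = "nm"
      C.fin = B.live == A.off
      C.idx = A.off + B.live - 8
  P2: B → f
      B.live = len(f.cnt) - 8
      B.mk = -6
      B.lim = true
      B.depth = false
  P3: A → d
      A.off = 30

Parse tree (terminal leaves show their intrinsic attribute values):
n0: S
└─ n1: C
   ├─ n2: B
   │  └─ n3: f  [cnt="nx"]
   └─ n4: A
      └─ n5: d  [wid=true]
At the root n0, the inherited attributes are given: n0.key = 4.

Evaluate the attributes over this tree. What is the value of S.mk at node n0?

21

1. n0.key = 4  [given at root]
2. n1.wid = true  [S.key > 3]
3. n1.tag = false  [false]
4. n3.cnt = "nx"  [terminal]
5. n2.live = -6  [len(f.cnt) - 8]
6. n2.mk = -6  [-6]
7. n2.lim = true  [true]
8. n2.depth = false  [false]
9. n4.wid = "nm"  ["nm"]
10. n5.wid = true  [terminal]
11. n4.off = 30  [30]
12. n1.fin = false  [B.live == A.off]
13. n1.idx = 16  [A.off + B.live - 8]
14. n0.sig = 8  [S.key + 4]
15. n0.mk = 21  [(if C.fin then C.idx else S.key) + 17]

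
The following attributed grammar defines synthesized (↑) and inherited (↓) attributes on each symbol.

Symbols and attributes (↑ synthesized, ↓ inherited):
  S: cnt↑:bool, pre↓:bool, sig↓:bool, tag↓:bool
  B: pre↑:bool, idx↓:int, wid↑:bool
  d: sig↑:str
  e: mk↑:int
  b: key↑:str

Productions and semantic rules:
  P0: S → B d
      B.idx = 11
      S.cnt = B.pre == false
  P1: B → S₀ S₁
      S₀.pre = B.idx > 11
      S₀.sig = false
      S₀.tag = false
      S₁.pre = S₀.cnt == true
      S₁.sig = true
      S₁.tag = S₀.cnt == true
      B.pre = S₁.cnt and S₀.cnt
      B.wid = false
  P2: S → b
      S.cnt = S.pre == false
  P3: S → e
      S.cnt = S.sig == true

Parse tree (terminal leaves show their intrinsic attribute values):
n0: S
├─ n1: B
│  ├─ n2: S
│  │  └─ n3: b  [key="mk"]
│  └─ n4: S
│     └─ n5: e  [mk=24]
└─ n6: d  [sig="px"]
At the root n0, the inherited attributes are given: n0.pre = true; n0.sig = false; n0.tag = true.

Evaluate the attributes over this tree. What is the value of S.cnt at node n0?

1. n0.pre = true  [given at root]
2. n0.sig = false  [given at root]
3. n0.tag = true  [given at root]
4. n1.idx = 11  [11]
5. n2.pre = false  [B.idx > 11]
6. n2.sig = false  [false]
7. n2.tag = false  [false]
8. n3.key = "mk"  [terminal]
9. n2.cnt = true  [S.pre == false]
10. n4.pre = true  [S₀.cnt == true]
11. n4.sig = true  [true]
12. n4.tag = true  [S₀.cnt == true]
13. n5.mk = 24  [terminal]
14. n4.cnt = true  [S.sig == true]
15. n1.pre = true  [S₁.cnt and S₀.cnt]
16. n1.wid = false  [false]
17. n6.sig = "px"  [terminal]
18. n0.cnt = false  [B.pre == false]

false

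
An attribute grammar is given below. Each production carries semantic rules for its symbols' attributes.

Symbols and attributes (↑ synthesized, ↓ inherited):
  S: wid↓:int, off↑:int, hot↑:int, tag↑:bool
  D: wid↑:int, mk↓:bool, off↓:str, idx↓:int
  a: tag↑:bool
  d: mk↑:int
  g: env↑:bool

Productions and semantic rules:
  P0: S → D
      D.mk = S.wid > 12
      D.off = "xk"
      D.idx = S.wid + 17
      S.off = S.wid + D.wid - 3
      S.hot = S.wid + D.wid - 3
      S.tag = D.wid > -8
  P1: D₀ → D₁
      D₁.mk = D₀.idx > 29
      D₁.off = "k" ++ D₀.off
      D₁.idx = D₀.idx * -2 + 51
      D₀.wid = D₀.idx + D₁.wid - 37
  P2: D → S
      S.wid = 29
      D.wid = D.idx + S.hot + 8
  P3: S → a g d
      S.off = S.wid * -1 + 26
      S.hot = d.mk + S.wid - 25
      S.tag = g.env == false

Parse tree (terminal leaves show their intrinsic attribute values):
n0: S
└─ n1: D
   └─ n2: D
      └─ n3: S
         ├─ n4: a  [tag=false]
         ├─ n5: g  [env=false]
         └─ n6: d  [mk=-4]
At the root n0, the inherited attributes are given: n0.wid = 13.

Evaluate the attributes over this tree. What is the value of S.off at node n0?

2

1. n0.wid = 13  [given at root]
2. n1.mk = true  [S.wid > 12]
3. n1.off = "xk"  ["xk"]
4. n1.idx = 30  [S.wid + 17]
5. n2.mk = true  [D₀.idx > 29]
6. n2.off = "kxk"  ["k" ++ D₀.off]
7. n2.idx = -9  [D₀.idx * -2 + 51]
8. n3.wid = 29  [29]
9. n4.tag = false  [terminal]
10. n5.env = false  [terminal]
11. n6.mk = -4  [terminal]
12. n3.off = -3  [S.wid * -1 + 26]
13. n3.hot = 0  [d.mk + S.wid - 25]
14. n3.tag = true  [g.env == false]
15. n2.wid = -1  [D.idx + S.hot + 8]
16. n1.wid = -8  [D₀.idx + D₁.wid - 37]
17. n0.off = 2  [S.wid + D.wid - 3]
18. n0.hot = 2  [S.wid + D.wid - 3]
19. n0.tag = false  [D.wid > -8]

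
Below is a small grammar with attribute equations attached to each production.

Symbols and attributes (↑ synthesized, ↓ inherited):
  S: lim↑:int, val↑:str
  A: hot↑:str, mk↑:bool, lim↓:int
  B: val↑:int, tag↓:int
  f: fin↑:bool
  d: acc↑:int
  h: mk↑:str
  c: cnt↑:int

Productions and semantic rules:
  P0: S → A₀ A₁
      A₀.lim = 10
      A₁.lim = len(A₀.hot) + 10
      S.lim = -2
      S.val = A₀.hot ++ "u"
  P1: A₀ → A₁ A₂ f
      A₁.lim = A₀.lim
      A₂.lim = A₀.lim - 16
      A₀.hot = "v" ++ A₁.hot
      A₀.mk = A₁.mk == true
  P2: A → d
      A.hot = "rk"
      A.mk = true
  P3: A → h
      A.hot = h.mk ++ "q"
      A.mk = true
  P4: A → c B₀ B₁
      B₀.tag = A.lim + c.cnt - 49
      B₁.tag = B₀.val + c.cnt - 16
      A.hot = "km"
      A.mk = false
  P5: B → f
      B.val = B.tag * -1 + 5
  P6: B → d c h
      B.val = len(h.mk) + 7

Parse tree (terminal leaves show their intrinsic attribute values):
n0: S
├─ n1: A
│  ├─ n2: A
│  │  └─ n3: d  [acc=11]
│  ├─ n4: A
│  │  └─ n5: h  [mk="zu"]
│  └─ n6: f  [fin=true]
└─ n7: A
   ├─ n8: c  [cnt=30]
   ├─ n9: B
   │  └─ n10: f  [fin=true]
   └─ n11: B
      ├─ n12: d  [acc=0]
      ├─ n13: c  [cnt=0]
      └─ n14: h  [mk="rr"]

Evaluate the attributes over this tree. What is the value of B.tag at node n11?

1. n1.lim = 10  [10]
2. n2.lim = 10  [A₀.lim]
3. n3.acc = 11  [terminal]
4. n2.hot = "rk"  ["rk"]
5. n2.mk = true  [true]
6. n4.lim = -6  [A₀.lim - 16]
7. n5.mk = "zu"  [terminal]
8. n4.hot = "zuq"  [h.mk ++ "q"]
9. n4.mk = true  [true]
10. n6.fin = true  [terminal]
11. n1.hot = "vrk"  ["v" ++ A₁.hot]
12. n1.mk = true  [A₁.mk == true]
13. n7.lim = 13  [len(A₀.hot) + 10]
14. n8.cnt = 30  [terminal]
15. n9.tag = -6  [A.lim + c.cnt - 49]
16. n10.fin = true  [terminal]
17. n9.val = 11  [B.tag * -1 + 5]
18. n11.tag = 25  [B₀.val + c.cnt - 16]
19. n12.acc = 0  [terminal]
20. n13.cnt = 0  [terminal]
21. n14.mk = "rr"  [terminal]
22. n11.val = 9  [len(h.mk) + 7]
23. n7.hot = "km"  ["km"]
24. n7.mk = false  [false]
25. n0.lim = -2  [-2]
26. n0.val = "vrku"  [A₀.hot ++ "u"]

25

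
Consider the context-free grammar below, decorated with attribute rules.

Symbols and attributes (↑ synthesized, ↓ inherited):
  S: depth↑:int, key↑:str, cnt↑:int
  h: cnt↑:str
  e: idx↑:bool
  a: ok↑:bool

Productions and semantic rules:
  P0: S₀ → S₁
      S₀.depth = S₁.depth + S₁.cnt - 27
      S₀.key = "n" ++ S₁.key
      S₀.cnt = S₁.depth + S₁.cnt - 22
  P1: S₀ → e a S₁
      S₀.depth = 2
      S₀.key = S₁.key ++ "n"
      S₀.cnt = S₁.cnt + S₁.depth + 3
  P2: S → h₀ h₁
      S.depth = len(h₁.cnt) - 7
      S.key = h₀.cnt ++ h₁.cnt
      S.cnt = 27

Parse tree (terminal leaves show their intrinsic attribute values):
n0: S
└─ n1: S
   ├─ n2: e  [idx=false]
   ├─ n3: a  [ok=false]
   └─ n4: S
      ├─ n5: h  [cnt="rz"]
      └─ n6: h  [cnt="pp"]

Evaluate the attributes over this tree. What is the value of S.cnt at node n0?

5

1. n2.idx = false  [terminal]
2. n3.ok = false  [terminal]
3. n5.cnt = "rz"  [terminal]
4. n6.cnt = "pp"  [terminal]
5. n4.depth = -5  [len(h₁.cnt) - 7]
6. n4.key = "rzpp"  [h₀.cnt ++ h₁.cnt]
7. n4.cnt = 27  [27]
8. n1.depth = 2  [2]
9. n1.key = "rzppn"  [S₁.key ++ "n"]
10. n1.cnt = 25  [S₁.cnt + S₁.depth + 3]
11. n0.depth = 0  [S₁.depth + S₁.cnt - 27]
12. n0.key = "nrzppn"  ["n" ++ S₁.key]
13. n0.cnt = 5  [S₁.depth + S₁.cnt - 22]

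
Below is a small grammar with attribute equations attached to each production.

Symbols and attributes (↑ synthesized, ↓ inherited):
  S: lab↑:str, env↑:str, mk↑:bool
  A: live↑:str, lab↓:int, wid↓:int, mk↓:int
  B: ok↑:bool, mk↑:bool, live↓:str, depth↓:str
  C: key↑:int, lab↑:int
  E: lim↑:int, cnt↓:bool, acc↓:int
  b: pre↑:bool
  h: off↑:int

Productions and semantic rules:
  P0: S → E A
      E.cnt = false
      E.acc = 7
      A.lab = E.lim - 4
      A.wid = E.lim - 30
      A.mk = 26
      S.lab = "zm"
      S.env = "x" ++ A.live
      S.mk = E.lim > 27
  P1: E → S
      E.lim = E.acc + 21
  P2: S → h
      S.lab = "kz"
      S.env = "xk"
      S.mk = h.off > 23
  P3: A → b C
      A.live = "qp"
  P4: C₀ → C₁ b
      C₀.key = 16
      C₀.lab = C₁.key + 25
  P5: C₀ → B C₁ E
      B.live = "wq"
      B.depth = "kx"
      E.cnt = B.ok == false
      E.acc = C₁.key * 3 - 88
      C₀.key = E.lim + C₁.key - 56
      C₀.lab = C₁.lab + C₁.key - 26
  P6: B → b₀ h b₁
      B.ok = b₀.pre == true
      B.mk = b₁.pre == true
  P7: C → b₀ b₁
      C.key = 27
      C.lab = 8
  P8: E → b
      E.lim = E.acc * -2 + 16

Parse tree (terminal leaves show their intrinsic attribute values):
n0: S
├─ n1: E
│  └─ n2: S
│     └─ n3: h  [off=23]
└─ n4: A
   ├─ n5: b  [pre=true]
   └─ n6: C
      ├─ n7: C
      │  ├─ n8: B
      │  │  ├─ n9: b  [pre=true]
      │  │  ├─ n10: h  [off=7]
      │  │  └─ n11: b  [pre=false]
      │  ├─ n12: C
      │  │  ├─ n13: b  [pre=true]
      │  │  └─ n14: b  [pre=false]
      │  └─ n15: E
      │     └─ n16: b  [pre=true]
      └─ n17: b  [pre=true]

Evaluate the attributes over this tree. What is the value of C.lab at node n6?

1. n1.cnt = false  [false]
2. n1.acc = 7  [7]
3. n3.off = 23  [terminal]
4. n2.lab = "kz"  ["kz"]
5. n2.env = "xk"  ["xk"]
6. n2.mk = false  [h.off > 23]
7. n1.lim = 28  [E.acc + 21]
8. n4.lab = 24  [E.lim - 4]
9. n4.wid = -2  [E.lim - 30]
10. n4.mk = 26  [26]
11. n5.pre = true  [terminal]
12. n8.live = "wq"  ["wq"]
13. n8.depth = "kx"  ["kx"]
14. n9.pre = true  [terminal]
15. n10.off = 7  [terminal]
16. n11.pre = false  [terminal]
17. n8.ok = true  [b₀.pre == true]
18. n8.mk = false  [b₁.pre == true]
19. n13.pre = true  [terminal]
20. n14.pre = false  [terminal]
21. n12.key = 27  [27]
22. n12.lab = 8  [8]
23. n15.cnt = false  [B.ok == false]
24. n15.acc = -7  [C₁.key * 3 - 88]
25. n16.pre = true  [terminal]
26. n15.lim = 30  [E.acc * -2 + 16]
27. n7.key = 1  [E.lim + C₁.key - 56]
28. n7.lab = 9  [C₁.lab + C₁.key - 26]
29. n17.pre = true  [terminal]
30. n6.key = 16  [16]
31. n6.lab = 26  [C₁.key + 25]
32. n4.live = "qp"  ["qp"]
33. n0.lab = "zm"  ["zm"]
34. n0.env = "xqp"  ["x" ++ A.live]
35. n0.mk = true  [E.lim > 27]

26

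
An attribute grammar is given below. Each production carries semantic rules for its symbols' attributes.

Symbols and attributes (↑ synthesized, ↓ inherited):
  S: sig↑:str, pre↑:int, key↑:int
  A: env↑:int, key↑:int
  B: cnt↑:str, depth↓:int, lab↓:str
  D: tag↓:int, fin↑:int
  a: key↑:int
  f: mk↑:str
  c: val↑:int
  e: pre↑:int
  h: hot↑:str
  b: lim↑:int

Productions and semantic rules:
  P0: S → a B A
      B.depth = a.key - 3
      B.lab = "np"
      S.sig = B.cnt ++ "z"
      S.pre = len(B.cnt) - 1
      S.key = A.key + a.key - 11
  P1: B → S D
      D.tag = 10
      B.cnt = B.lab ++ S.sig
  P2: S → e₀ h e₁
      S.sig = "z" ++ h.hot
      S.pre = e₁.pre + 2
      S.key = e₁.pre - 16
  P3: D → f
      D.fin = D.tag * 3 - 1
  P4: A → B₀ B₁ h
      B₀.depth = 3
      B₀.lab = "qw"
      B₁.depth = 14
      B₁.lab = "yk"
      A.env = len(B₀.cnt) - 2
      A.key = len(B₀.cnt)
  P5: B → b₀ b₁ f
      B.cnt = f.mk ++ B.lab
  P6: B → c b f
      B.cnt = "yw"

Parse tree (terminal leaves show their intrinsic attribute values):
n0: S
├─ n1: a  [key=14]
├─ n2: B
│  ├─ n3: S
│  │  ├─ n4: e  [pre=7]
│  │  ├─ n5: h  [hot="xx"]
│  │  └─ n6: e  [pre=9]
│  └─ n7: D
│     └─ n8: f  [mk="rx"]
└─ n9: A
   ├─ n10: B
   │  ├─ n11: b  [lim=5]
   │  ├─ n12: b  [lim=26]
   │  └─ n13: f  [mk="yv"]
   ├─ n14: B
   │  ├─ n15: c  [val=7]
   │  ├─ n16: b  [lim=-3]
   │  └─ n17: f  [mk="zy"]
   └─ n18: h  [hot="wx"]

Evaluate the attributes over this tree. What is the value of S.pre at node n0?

4

1. n1.key = 14  [terminal]
2. n2.depth = 11  [a.key - 3]
3. n2.lab = "np"  ["np"]
4. n4.pre = 7  [terminal]
5. n5.hot = "xx"  [terminal]
6. n6.pre = 9  [terminal]
7. n3.sig = "zxx"  ["z" ++ h.hot]
8. n3.pre = 11  [e₁.pre + 2]
9. n3.key = -7  [e₁.pre - 16]
10. n7.tag = 10  [10]
11. n8.mk = "rx"  [terminal]
12. n7.fin = 29  [D.tag * 3 - 1]
13. n2.cnt = "npzxx"  [B.lab ++ S.sig]
14. n10.depth = 3  [3]
15. n10.lab = "qw"  ["qw"]
16. n11.lim = 5  [terminal]
17. n12.lim = 26  [terminal]
18. n13.mk = "yv"  [terminal]
19. n10.cnt = "yvqw"  [f.mk ++ B.lab]
20. n14.depth = 14  [14]
21. n14.lab = "yk"  ["yk"]
22. n15.val = 7  [terminal]
23. n16.lim = -3  [terminal]
24. n17.mk = "zy"  [terminal]
25. n14.cnt = "yw"  ["yw"]
26. n18.hot = "wx"  [terminal]
27. n9.env = 2  [len(B₀.cnt) - 2]
28. n9.key = 4  [len(B₀.cnt)]
29. n0.sig = "npzxxz"  [B.cnt ++ "z"]
30. n0.pre = 4  [len(B.cnt) - 1]
31. n0.key = 7  [A.key + a.key - 11]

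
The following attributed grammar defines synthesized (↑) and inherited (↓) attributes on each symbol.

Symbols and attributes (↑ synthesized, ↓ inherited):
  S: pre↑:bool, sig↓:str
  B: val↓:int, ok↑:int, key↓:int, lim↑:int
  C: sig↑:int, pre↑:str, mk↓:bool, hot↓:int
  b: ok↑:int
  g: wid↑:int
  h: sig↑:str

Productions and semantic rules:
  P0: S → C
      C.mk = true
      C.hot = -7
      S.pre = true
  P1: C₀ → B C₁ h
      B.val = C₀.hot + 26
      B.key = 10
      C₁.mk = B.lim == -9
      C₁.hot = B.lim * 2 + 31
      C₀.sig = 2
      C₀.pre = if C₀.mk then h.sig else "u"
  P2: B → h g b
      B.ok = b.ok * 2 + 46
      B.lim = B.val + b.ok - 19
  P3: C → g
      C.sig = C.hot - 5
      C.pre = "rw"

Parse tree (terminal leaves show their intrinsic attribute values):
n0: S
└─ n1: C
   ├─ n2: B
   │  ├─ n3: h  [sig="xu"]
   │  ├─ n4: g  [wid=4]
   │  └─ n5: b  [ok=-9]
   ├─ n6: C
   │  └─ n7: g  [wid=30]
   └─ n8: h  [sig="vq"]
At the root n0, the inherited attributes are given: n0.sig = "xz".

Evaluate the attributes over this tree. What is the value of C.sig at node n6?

1. n0.sig = "xz"  [given at root]
2. n1.mk = true  [true]
3. n1.hot = -7  [-7]
4. n2.val = 19  [C₀.hot + 26]
5. n2.key = 10  [10]
6. n3.sig = "xu"  [terminal]
7. n4.wid = 4  [terminal]
8. n5.ok = -9  [terminal]
9. n2.ok = 28  [b.ok * 2 + 46]
10. n2.lim = -9  [B.val + b.ok - 19]
11. n6.mk = true  [B.lim == -9]
12. n6.hot = 13  [B.lim * 2 + 31]
13. n7.wid = 30  [terminal]
14. n6.sig = 8  [C.hot - 5]
15. n6.pre = "rw"  ["rw"]
16. n8.sig = "vq"  [terminal]
17. n1.sig = 2  [2]
18. n1.pre = "vq"  [if C₀.mk then h.sig else "u"]
19. n0.pre = true  [true]

8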